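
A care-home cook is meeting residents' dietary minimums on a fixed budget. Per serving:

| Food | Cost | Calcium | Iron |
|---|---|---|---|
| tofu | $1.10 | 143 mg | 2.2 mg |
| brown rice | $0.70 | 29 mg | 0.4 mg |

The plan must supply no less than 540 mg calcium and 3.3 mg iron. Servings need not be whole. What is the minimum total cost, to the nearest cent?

$4.15

At the optimum either one food covers both requirements or two foods hit both targets exactly; no other combination can be cheaper.
tofu only: max(540/143, 3.3/2.2) = 3.776 servings → $4.15.
brown rice only: max(540/29, 3.3/0.4) = 18.62 servings → $13.03.
tofu + brown rice with both targets exact would need a negative amount; discard.
So the least-cost plan costs $4.15.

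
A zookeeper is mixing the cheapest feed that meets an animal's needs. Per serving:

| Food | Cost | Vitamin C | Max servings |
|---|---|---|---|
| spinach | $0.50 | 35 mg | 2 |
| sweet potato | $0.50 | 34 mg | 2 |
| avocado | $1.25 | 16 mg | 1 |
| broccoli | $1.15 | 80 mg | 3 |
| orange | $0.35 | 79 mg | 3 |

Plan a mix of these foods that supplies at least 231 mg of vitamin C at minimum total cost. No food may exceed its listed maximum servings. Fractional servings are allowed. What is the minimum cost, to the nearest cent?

Cost per mg of vitamin C: orange $0.0044, spinach $0.0143, broccoli $0.0144, sweet potato $0.0147, avocado $0.0781.
Take 2.924 servings of orange: +231.0 mg vitamin C for $1.02 (total $1.02, still need 0.0 mg).
Greedy by cheapest-per-mg is optimal for a single linear constraint, so the minimum cost is $1.02.

$1.02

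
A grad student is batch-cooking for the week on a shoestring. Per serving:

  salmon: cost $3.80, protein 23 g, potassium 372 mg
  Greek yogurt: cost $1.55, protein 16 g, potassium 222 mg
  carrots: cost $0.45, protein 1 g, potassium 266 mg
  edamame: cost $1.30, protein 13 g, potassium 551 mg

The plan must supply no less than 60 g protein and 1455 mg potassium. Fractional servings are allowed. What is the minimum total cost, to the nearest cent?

$5.88

This is a tiny linear program; its minimum lies at a vertex of the feasible set. List the vertices and price them.
salmon only: max(60/23, 1455/372) = 3.911 servings → $14.86.
Greek yogurt only: max(60/16, 1455/222) = 6.554 servings → $10.16.
carrots only: max(60/1, 1455/266) = 60 servings → $27.00.
edamame only: max(60/13, 1455/551) = 4.615 servings → $6.00.
salmon + Greek yogurt: the both-tight solution has a negative serving — not a feasible corner.
salmon + carrots with both tight: 2.524 servings and 1.94 servings → $10.47.
salmon + edamame with both tight: 1.805 servings and 1.422 servings → $8.71.
Greek yogurt + carrots with both tight: 3.596 servings and 2.469 servings → $6.68.
Greek yogurt + edamame with both tight: 2.385 servings and 1.68 servings → $5.88.
carrots + edamame: the both-tight solution has a negative serving — not a feasible corner.
Cheapest feasible corner: $5.88.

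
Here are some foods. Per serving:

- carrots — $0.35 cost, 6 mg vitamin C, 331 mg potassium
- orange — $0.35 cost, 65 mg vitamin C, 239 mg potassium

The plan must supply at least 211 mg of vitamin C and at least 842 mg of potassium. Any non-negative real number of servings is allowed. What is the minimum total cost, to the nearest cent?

The cheapest plan sits at a corner of the feasible region — with two constraints it uses at most two foods.
carrots only: max(211/6, 842/331) = 35.17 servings → $12.31.
orange only: max(211/65, 842/239) = 3.523 servings → $1.23.
carrots + orange with both tight: 0.2142 servings and 3.226 servings → $1.20.
Cheapest feasible corner: $1.20.

$1.20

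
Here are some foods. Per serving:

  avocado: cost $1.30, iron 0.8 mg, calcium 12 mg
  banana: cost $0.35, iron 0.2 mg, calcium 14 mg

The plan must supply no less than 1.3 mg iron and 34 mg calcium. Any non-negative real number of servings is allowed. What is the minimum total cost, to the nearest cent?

avocado only: max(1.3/0.8, 34/12) = 2.833 servings → $3.68.
banana only: max(1.3/0.2, 34/14) = 6.5 servings → $2.27.
avocado + banana with both tight: 1.295 servings and 1.318 servings → $2.15.
So the least-cost plan costs $2.15.

$2.15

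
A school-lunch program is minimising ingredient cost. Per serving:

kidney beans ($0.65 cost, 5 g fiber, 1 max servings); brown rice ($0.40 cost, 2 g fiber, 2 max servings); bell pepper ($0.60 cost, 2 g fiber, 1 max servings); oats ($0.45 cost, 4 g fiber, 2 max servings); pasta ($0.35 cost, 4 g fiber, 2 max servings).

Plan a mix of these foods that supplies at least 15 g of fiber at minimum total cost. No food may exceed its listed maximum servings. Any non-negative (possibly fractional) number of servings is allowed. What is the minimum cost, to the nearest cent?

Cost per g of fiber: pasta $0.0875, oats $0.1125, kidney beans $0.1300, brown rice $0.2000, bell pepper $0.3000.
Take 2 servings of pasta: +8.0 g fiber for $0.70 (total $0.70, still need 7.0 g).
Take 1.75 servings of oats: +7.0 g fiber for $0.79 (total $1.49, still need 0.0 g).
Greedy by cheapest-per-g is optimal for a single linear constraint, so the minimum cost is $1.49.

$1.49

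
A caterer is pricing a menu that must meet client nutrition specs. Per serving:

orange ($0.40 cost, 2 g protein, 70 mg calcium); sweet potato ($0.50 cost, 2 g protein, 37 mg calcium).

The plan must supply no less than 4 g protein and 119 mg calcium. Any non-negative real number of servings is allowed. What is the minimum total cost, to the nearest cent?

Minimising a linear cost over {protein ≥ 4, calcium ≥ 119, servings ≥ 0} — the optimum is at a vertex, using one or two foods.
orange only: max(4/2, 119/70) = 2 servings → $0.80.
sweet potato only: max(4/2, 119/37) = 3.216 servings → $1.61.
orange + sweet potato with both tight: 1.364 servings and 0.6364 servings → $0.86.
So the least-cost plan costs $0.80.

$0.80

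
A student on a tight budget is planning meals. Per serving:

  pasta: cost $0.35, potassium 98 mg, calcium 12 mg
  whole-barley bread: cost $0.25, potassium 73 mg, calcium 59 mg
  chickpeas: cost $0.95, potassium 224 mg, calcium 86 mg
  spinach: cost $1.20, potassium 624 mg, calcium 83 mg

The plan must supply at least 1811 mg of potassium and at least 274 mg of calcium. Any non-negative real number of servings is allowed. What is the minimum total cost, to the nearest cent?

$3.56

Two binding constraints pin down two serving amounts, so the optimal mix uses at most two foods. The candidates are each food alone (scaled to the tighter of potassium/calcium) and each pair with both constraints tight.
pasta only: max(1811/98, 274/12) = 22.83 servings → $7.99.
whole-barley bread only: max(1811/73, 274/59) = 24.81 servings → $6.20.
chickpeas only: max(1811/224, 274/86) = 8.085 servings → $7.68.
spinach only: max(1811/624, 274/83) = 3.301 servings → $3.96.
pasta + whole-barley bread with both tight: 17.7 servings and 1.044 servings → $6.46.
pasta + chickpeas with both tight: 16.44 servings and 0.892 servings → $6.60.
pasta + spinach: intersection lies outside the first quadrant.
whole-barley bread + chickpeas with both targets exact would need a negative amount; discard.
whole-barley bread + spinach with both tight: 0.6718 servings and 2.824 servings → $3.56.
chickpeas + spinach with both tight: 0.5892 servings and 2.691 servings → $3.79.
The minimum over all feasible corners is $3.56.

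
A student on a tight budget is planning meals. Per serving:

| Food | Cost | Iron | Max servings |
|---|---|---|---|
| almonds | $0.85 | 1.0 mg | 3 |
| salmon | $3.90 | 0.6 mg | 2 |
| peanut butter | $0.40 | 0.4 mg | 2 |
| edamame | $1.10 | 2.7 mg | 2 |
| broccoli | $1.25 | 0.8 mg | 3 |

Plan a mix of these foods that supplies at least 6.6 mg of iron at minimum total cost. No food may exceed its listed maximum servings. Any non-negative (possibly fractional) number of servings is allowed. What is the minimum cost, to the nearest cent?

Cost per mg of iron: edamame $0.4074, almonds $0.8500, peanut butter $1.0000, broccoli $1.5625, salmon $6.5000.
Take 2 servings of edamame: +5.4 mg iron for $2.20 (total $2.20, still need 1.2 mg).
Take 1.2 servings of almonds: +1.2 mg iron for $1.02 (total $3.22, still need 0.0 mg).
Filling from the cheapest source first is optimal under one linear minimum: $3.22.

$3.22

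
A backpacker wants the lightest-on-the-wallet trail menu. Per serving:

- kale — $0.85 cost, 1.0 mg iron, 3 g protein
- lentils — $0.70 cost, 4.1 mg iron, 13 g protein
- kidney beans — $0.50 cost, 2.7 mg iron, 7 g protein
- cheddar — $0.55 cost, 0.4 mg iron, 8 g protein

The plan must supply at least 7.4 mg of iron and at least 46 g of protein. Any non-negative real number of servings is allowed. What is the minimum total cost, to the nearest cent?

Two binding constraints pin down two serving amounts, so the optimal mix uses at most two foods. The candidates are each food alone (scaled to the tighter of iron/protein) and each pair with both constraints tight.
kale only: max(7.4/1.0, 46/3) = 15.33 servings → $13.03.
lentils only: max(7.4/4.1, 46/13) = 3.538 servings → $2.48.
kidney beans only: max(7.4/2.7, 46/7) = 6.571 servings → $3.29.
cheddar only: max(7.4/0.4, 46/8) = 18.5 servings → $10.18.
kale + lentils: the both-tight solution has a negative serving — not a feasible corner.
kale + kidney beans: the both-tight solution has a negative serving — not a feasible corner.
kale + cheddar with both tight: 6 servings and 3.5 servings → $7.03.
lentils + kidney beans: intersection lies outside the first quadrant.
lentils + cheddar with both tight: 1.478 servings and 3.348 servings → $2.88.
kidney beans + cheddar with both tight: 2.17 servings and 3.851 servings → $3.20.
Cheapest feasible corner: $2.48.

$2.48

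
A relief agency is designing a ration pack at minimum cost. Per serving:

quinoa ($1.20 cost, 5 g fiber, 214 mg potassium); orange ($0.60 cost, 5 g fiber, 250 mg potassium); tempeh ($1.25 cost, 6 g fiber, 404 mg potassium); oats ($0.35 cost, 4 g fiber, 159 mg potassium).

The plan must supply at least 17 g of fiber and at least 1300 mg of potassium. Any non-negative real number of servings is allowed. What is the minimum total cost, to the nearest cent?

$2.86

An LP optimum is at a vertex; with two nutrient constraints at most two foods are used. Check each candidate.
quinoa only: max(17/5, 1300/214) = 6.075 servings → $7.29.
orange only: max(17/5, 1300/250) = 5.2 servings → $3.12.
tempeh only: max(17/6, 1300/404) = 3.218 servings → $4.02.
oats only: max(17/4, 1300/159) = 8.176 servings → $2.86.
quinoa + orange: intersection lies outside the first quadrant.
quinoa + tempeh: the both-tight solution has a negative serving — not a feasible corner.
quinoa + oats: intersection lies outside the first quadrant.
orange + tempeh with both targets exact would need a negative amount; discard.
orange + oats: intersection lies outside the first quadrant.
tempeh + oats with both targets exact would need a negative amount; discard.
Cheapest feasible corner: $2.86.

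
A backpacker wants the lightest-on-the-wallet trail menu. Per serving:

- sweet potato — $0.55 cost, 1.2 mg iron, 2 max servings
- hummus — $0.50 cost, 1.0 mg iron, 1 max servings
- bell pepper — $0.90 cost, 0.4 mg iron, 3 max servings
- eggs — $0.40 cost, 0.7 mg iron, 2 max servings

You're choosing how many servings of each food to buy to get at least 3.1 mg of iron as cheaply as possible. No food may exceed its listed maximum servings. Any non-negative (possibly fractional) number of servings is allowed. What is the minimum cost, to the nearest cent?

Cost per mg of iron: sweet potato $0.4583, hummus $0.5000, eggs $0.5714, bell pepper $2.2500.
Take 2 servings of sweet potato: +2.4 mg iron for $1.10 (total $1.10, still need 0.7 mg).
Take 0.7 servings of hummus: +0.7 mg iron for $0.35 (total $1.45, still need 0.0 mg).
Greedy by cheapest-per-mg is optimal for a single linear constraint, so the minimum cost is $1.45.

$1.45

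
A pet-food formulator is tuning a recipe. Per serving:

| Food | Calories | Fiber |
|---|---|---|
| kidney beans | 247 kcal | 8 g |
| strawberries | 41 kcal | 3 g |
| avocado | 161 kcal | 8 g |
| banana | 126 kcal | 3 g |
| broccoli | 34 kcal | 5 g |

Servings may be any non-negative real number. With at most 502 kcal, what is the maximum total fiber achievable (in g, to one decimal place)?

Fiber per kcal: broccoli 0.1471, strawberries 0.07317, avocado 0.04969, kidney beans 0.03239, banana 0.02381.
With no serving limits, spend the whole calories allowance on broccoli: 502 kcal / 34 kcal × 5 g = 73.8 g.

73.8 g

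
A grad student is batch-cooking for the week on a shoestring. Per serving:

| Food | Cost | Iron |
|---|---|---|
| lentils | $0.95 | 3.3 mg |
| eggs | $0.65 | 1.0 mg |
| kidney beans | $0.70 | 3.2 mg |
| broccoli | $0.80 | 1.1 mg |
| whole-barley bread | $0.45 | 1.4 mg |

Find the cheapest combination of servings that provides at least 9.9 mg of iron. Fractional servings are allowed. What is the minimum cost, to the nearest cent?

Cost per mg of iron: kidney beans $0.2188, lentils $0.2879, whole-barley bread $0.3214, eggs $0.6500, broccoli $0.7273.
With no serving limits, use only kidney beans: 9.9 mg / 3.2 mg = 3.094 servings × $0.70 = $2.17.

$2.17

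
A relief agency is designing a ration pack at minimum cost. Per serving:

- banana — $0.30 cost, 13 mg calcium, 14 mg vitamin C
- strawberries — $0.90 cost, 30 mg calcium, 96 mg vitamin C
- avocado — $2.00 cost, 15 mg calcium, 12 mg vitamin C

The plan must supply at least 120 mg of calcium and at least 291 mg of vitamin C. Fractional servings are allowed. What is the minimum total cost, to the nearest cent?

banana only: max(120/13, 291/14) = 20.79 servings → $6.24.
strawberries only: max(120/30, 291/96) = 4 servings → $3.60.
avocado only: max(120/15, 291/12) = 24.25 servings → $48.50.
banana + strawberries with both tight: 3.37 servings and 2.54 servings → $3.30.
banana + avocado with both targets exact would need a negative amount; discard.
strawberries + avocado with both tight: 2.708 servings and 2.583 servings → $7.60.
So the least-cost plan costs $3.30.

$3.30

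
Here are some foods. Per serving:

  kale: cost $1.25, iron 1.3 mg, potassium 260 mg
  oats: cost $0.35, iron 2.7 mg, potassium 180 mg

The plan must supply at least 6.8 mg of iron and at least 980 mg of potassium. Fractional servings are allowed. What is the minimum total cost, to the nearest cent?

Check every corner: each single food scaled to meet both minima, and each pair solved so both constraints bind.
kale only: max(6.8/1.3, 980/260) = 5.231 servings → $6.54.
oats only: max(6.8/2.7, 980/180) = 5.444 servings → $1.91.
kale + oats with both tight: 3.038 servings and 1.056 servings → $4.17.
The minimum over all feasible corners is $1.91.

$1.91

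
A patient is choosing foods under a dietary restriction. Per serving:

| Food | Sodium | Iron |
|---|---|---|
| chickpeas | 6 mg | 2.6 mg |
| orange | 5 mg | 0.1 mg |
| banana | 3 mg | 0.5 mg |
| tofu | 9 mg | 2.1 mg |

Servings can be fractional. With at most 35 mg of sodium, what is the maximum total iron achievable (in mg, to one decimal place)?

Iron per mg sodium: chickpeas 0.4333, tofu 0.2333, banana 0.1667, orange 0.02.
With no serving limits, spend the whole sodium allowance on chickpeas: 35 mg / 6 mg × 2.6 mg = 15.2 mg.

15.2 mg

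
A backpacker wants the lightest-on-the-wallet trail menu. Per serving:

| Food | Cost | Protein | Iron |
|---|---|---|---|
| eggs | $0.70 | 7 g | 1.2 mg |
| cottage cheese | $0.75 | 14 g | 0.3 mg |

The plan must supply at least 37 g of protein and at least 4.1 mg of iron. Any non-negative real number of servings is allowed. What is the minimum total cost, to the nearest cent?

The cheapest plan sits at a corner of the feasible region — with two constraints it uses at most two foods.
eggs only: max(37/7, 4.1/1.2) = 5.286 servings → $3.70.
cottage cheese only: max(37/14, 4.1/0.3) = 13.67 servings → $10.25.
eggs + cottage cheese with both tight: 3.15 servings and 1.068 servings → $3.01.
Cheapest feasible corner: $3.01.

$3.01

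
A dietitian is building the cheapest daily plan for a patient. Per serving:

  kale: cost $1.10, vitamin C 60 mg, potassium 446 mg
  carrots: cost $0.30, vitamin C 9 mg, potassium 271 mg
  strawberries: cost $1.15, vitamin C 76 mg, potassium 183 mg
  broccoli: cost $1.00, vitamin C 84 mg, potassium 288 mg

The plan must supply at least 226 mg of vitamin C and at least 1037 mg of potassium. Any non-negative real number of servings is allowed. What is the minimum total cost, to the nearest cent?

kale only: max(226/60, 1037/446) = 3.767 servings → $4.14.
carrots only: max(226/9, 1037/271) = 25.11 servings → $7.53.
strawberries only: max(226/76, 1037/183) = 5.667 servings → $6.52.
broccoli only: max(226/84, 1037/288) = 3.601 servings → $3.60.
kale + carrots: the both-tight solution has a negative serving — not a feasible corner.
kale + strawberries with both tight: 1.634 servings and 1.683 servings → $3.73.
kale + broccoli with both tight: 1.091 servings and 1.911 servings → $3.11.
carrots + strawberries with both tight: 1.977 servings and 2.74 servings → $3.74.
carrots + broccoli with both tight: 1.092 servings and 2.574 servings → $2.90.
strawberries + broccoli with both targets exact would need a negative amount; discard.
The minimum over all feasible corners is $2.90.

$2.90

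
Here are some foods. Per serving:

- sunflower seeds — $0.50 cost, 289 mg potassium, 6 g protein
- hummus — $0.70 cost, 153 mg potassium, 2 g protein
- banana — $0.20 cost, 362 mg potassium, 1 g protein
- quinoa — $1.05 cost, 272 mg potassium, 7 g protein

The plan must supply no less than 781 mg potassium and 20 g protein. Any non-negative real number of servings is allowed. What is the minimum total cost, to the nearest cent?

$1.67

At the optimum either one food covers both requirements or two foods hit both targets exactly; no other combination can be cheaper.
sunflower seeds only: max(781/289, 20/6) = 3.333 servings → $1.67.
hummus only: max(781/153, 20/2) = 10 servings → $7.00.
banana only: max(781/362, 20/1) = 20 servings → $4.00.
quinoa only: max(781/272, 20/7) = 2.871 servings → $3.01.
sunflower seeds + hummus: the both-tight solution has a negative serving — not a feasible corner.
sunflower seeds + banana with both targets exact would need a negative amount; discard.
sunflower seeds + quinoa with both tight: 0.06905 servings and 2.798 servings → $2.97.
hummus + banana: the both-tight solution has a negative serving — not a feasible corner.
hummus + quinoa with both tight: 0.05123 servings and 2.843 servings → $3.02.
banana + quinoa with both tight: 0.01194 servings and 2.855 servings → $3.00.
Cheapest feasible corner: $1.67.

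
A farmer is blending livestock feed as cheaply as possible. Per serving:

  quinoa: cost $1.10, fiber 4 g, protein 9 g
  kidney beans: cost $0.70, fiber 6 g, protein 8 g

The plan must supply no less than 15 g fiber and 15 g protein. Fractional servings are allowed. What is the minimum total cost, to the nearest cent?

$1.75

For a min-cost LP with two ≥-constraints, a basic feasible solution has at most two positive variables.
quinoa only: max(15/4, 15/9) = 3.75 servings → $4.12.
kidney beans only: max(15/6, 15/8) = 2.5 servings → $1.75.
quinoa + kidney beans with both targets exact would need a negative amount; discard.
Cheapest feasible corner: $1.75.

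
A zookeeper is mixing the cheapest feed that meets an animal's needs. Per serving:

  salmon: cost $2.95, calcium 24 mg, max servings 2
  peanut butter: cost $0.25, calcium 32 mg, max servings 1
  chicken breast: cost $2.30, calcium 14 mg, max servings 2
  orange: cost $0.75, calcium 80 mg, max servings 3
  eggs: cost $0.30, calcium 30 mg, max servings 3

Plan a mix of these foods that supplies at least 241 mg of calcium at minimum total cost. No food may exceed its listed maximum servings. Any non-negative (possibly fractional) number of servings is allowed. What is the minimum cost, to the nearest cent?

Cost per mg of calcium: peanut butter $0.0078, orange $0.0094, eggs $0.0100, salmon $0.1229, chicken breast $0.1643.
Take 1 serving of peanut butter: +32.0 mg calcium for $0.25 (total $0.25, still need 209.0 mg).
Take 2.612 servings of orange: +209.0 mg calcium for $1.96 (total $2.21, still need 0.0 mg).
Greedy by cheapest-per-mg is optimal for a single linear constraint, so the minimum cost is $2.21.

$2.21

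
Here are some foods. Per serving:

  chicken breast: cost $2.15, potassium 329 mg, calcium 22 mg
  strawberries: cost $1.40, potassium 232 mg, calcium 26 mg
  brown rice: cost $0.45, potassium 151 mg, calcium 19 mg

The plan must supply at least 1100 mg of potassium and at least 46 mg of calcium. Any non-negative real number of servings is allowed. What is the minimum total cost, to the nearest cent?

Check every corner: each single food scaled to meet both minima, and each pair solved so both constraints bind.
chicken breast only: max(1100/329, 46/22) = 3.343 servings → $7.19.
strawberries only: max(1100/232, 46/26) = 4.741 servings → $6.64.
brown rice only: max(1100/151, 46/19) = 7.285 servings → $3.28.
chicken breast + strawberries: the both-tight solution has a negative serving — not a feasible corner.
chicken breast + brown rice: the both-tight solution has a negative serving — not a feasible corner.
strawberries + brown rice with both targets exact would need a negative amount; discard.
So the least-cost plan costs $3.28.

$3.28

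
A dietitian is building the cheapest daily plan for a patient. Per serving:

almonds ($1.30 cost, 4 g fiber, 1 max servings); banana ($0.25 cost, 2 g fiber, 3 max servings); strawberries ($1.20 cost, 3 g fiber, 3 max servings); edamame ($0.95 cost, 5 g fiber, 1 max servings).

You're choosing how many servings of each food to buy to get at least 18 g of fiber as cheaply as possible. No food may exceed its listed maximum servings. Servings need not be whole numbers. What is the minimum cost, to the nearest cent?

Cost per g of fiber: banana $0.1250, edamame $0.1900, almonds $0.3250, strawberries $0.4000.
Take 3 servings of banana: +6.0 g fiber for $0.75 (total $0.75, still need 12.0 g).
Take 1 serving of edamame: +5.0 g fiber for $0.95 (total $1.70, still need 7.0 g).
Take 1 serving of almonds: +4.0 g fiber for $1.30 (total $3.00, still need 3.0 g).
Take 1 serving of strawberries: +3.0 g fiber for $1.20 (total $4.20, still need 0.0 g).
Greedy by cheapest-per-g is optimal for a single linear constraint, so the minimum cost is $4.20.

$4.20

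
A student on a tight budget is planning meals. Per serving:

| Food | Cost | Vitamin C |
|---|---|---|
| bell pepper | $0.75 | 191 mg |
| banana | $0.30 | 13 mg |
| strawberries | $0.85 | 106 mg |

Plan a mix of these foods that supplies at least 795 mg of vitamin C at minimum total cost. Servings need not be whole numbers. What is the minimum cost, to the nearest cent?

$3.12

Cost per mg of vitamin C: bell pepper $0.0039, strawberries $0.0080, banana $0.0231.
With no serving limits, use only bell pepper: 795 mg / 191 mg = 4.162 servings × $0.75 = $3.12.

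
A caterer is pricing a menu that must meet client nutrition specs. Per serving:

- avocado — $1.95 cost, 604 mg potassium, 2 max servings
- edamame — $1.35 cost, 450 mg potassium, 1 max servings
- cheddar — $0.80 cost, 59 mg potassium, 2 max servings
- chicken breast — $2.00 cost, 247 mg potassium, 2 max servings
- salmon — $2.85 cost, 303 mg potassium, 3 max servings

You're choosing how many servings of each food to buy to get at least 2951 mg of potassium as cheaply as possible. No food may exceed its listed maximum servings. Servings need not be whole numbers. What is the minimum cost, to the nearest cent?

$16.77

Cost per mg of potassium: edamame $0.0030, avocado $0.0032, chicken breast $0.0081, salmon $0.0094, cheddar $0.0136.
Take 1 serving of edamame: +450.0 mg potassium for $1.35 (total $1.35, still need 2501.0 mg).
Take 2 servings of avocado: +1208.0 mg potassium for $3.90 (total $5.25, still need 1293.0 mg).
Take 2 servings of chicken breast: +494.0 mg potassium for $4.00 (total $9.25, still need 799.0 mg).
Take 2.637 servings of salmon: +799.0 mg potassium for $7.52 (total $16.77, still need 0.0 mg).
Greedy by cheapest-per-mg is optimal for a single linear constraint, so the minimum cost is $16.77.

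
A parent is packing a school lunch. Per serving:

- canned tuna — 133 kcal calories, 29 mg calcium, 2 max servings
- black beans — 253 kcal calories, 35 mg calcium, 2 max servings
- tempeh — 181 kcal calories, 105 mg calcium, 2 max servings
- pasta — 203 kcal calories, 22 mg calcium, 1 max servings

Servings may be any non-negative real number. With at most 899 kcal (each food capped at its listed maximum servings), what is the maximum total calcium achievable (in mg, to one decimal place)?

305.5 mg

Calcium per kcal: tempeh 0.5801, canned tuna 0.218, black beans 0.1383, pasta 0.1084.
Take 2 servings of tempeh: uses 362 kcal, +210.0 mg calcium (running total 210.0 mg).
Take 2 servings of canned tuna: uses 266 kcal, +58.0 mg calcium (running total 268.0 mg).
Take 1.071 servings of black beans: uses 271 kcal, +37.5 mg calcium (running total 305.5 mg).
Greedy by best ratio exhausts the calories allowance optimally: 305.5 mg.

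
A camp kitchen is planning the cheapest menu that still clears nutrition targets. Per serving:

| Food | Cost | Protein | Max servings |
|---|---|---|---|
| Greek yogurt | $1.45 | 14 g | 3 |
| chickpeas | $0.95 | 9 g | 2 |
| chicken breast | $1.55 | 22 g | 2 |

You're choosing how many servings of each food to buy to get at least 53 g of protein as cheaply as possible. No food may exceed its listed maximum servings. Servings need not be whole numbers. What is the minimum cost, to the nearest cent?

$4.03

Cost per g of protein: chicken breast $0.0705, Greek yogurt $0.1036, chickpeas $0.1056.
Take 2 servings of chicken breast: +44.0 g protein for $3.10 (total $3.10, still need 9.0 g).
Take 0.6429 servings of Greek yogurt: +9.0 g protein for $0.93 (total $4.03, still need 0.0 g).
Filling from the cheapest source first is optimal under one linear minimum: $4.03.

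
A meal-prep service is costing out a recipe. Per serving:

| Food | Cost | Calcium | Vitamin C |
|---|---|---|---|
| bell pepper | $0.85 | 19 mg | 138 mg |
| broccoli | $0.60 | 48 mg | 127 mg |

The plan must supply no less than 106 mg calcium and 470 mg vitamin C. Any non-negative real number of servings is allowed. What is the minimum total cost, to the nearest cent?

Two binding constraints pin down two serving amounts, so the optimal mix uses at most two foods. The candidates are each food alone (scaled to the tighter of calcium/vitamin C) and each pair with both constraints tight.
bell pepper only: max(106/19, 470/138) = 5.579 servings → $4.74.
broccoli only: max(106/48, 470/127) = 3.701 servings → $2.22.
bell pepper + broccoli with both tight: 2.161 servings and 1.353 servings → $2.65.
Cheapest feasible corner: $2.22.

$2.22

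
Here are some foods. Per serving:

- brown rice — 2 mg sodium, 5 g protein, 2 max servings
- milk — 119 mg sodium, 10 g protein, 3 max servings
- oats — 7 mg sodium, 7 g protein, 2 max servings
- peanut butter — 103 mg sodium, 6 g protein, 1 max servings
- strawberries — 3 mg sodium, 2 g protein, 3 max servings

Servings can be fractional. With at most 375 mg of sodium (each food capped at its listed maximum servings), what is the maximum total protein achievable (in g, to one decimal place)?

59.2 g

Protein per mg sodium: brown rice 2.5, oats 1, strawberries 0.6667, milk 0.08403, peanut butter 0.05825.
Take 2 servings of brown rice: uses 4 mg sodium, +10.0 g protein (running total 10.0 g).
Take 2 servings of oats: uses 14 mg sodium, +14.0 g protein (running total 24.0 g).
Take 3 servings of strawberries: uses 9 mg sodium, +6.0 g protein (running total 30.0 g).
Take 2.924 servings of milk: uses 348 mg sodium, +29.2 g protein (running total 59.2 g).
Filling greedily by protein-per-mg sodium is optimal for one linear limit, giving 59.2 g.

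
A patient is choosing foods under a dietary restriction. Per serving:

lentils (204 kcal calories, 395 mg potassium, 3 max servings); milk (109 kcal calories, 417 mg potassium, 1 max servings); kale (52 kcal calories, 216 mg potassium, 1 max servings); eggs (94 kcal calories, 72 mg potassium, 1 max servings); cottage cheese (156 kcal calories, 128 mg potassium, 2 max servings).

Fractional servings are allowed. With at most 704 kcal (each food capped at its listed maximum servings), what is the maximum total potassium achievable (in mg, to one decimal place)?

Potassium per kcal: kale 4.154, milk 3.826, lentils 1.936, cottage cheese 0.8205, eggs 0.766.
Take 1 serving of kale: uses 52 kcal, +216.0 mg potassium (running total 216.0 mg).
Take 1 serving of milk: uses 109 kcal, +417.0 mg potassium (running total 633.0 mg).
Take 2.662 servings of lentils: uses 543 kcal, +1051.4 mg potassium (running total 1684.4 mg).
Greedy by best ratio exhausts the calories allowance optimally: 1684.4 mg.

1684.4 mg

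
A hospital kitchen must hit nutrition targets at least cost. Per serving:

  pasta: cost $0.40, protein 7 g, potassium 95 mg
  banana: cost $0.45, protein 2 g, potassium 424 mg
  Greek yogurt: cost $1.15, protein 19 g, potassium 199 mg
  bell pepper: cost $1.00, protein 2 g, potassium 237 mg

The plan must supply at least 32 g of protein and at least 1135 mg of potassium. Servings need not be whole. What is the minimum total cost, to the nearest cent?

$2.42

With two linear requirements the optimum uses one or two foods; enumerate the corners.
pasta only: max(32/7, 1135/95) = 11.95 servings → $4.78.
banana only: max(32/2, 1135/424) = 16 servings → $7.20.
Greek yogurt only: max(32/19, 1135/199) = 5.704 servings → $6.56.
bell pepper only: max(32/2, 1135/237) = 16 servings → $16.00.
pasta + banana with both tight: 4.067 servings and 1.766 servings → $2.42.
pasta + Greek yogurt with both targets exact would need a negative amount; discard.
pasta + bell pepper with both tight: 3.617 servings and 3.339 servings → $4.79.
banana + Greek yogurt with both tight: 1.984 servings and 1.475 servings → $2.59.
banana + bell pepper: intersection lies outside the first quadrant.
Greek yogurt + bell pepper with both tight: 1.295 servings and 3.702 servings → $5.19.
The minimum over all feasible corners is $2.42.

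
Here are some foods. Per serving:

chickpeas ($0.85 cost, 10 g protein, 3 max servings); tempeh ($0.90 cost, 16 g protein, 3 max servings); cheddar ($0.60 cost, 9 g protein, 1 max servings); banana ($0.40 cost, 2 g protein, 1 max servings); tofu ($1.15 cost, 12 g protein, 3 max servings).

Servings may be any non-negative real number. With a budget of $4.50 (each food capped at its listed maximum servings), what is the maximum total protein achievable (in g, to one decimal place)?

71.1 g

Protein per dollar: tempeh 17.78, cheddar 15, chickpeas 11.76, tofu 10.43, banana 5.
Take 3 servings of tempeh: spends $2.70, +48.0 g protein (running total 48.0 g).
Take 1 serving of cheddar: spends $0.60, +9.0 g protein (running total 57.0 g).
Take 1.412 servings of chickpeas: spends $1.20, +14.1 g protein (running total 71.1 g).
Greedy by best ratio exhausts the cost allowance optimally: 71.1 g.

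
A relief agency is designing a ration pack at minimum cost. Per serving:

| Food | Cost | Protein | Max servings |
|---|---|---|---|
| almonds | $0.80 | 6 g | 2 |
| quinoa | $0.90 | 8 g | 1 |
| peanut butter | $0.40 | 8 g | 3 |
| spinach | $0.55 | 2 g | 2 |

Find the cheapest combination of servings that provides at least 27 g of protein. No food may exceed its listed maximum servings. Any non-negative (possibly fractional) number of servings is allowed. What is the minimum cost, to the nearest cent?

$1.54

Cost per g of protein: peanut butter $0.0500, quinoa $0.1125, almonds $0.1333, spinach $0.2750.
Take 3 servings of peanut butter: +24.0 g protein for $1.20 (total $1.20, still need 3.0 g).
Take 0.375 servings of quinoa: +3.0 g protein for $0.34 (total $1.54, still need 0.0 g).
Greedy by cheapest-per-g is optimal for a single linear constraint, so the minimum cost is $1.54.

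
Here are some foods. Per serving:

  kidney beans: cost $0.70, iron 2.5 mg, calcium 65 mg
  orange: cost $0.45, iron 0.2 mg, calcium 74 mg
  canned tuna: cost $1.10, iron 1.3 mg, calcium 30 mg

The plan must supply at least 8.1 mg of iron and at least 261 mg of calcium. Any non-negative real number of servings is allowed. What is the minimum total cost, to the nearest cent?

$2.56

Check every corner: each single food scaled to meet both minima, and each pair solved so both constraints bind.
kidney beans only: max(8.1/2.5, 261/65) = 4.015 servings → $2.81.
orange only: max(8.1/0.2, 261/74) = 40.5 servings → $18.23.
canned tuna only: max(8.1/1.3, 261/30) = 8.7 servings → $9.57.
kidney beans + orange with both tight: 3.181 servings and 0.7326 servings → $2.56.
kidney beans + canned tuna with both targets exact would need a negative amount; discard.
orange + canned tuna with both tight: 1.068 servings and 6.067 servings → $7.15.
Cheapest feasible corner: $2.56.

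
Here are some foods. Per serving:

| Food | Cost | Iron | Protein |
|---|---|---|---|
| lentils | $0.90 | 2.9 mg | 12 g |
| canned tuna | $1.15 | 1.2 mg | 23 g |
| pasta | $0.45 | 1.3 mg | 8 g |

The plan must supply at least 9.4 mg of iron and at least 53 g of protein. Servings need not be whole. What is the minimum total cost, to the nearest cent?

The cheapest plan sits at a corner of the feasible region — with two constraints it uses at most two foods.
lentils only: max(9.4/2.9, 53/12) = 4.417 servings → $3.98.
canned tuna only: max(9.4/1.2, 53/23) = 7.833 servings → $9.01.
pasta only: max(9.4/1.3, 53/8) = 7.231 servings → $3.25.
lentils + canned tuna with both tight: 2.918 servings and 0.782 servings → $3.53.
lentils + pasta with both tight: 0.8289 servings and 5.382 servings → $3.17.
canned tuna + pasta: the both-tight solution has a negative serving — not a feasible corner.
The minimum over all feasible corners is $3.17.

$3.17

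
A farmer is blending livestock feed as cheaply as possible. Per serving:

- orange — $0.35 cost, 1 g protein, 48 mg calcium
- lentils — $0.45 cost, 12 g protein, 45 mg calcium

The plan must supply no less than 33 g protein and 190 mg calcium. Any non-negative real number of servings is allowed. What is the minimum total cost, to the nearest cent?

$1.71

Compare the cost at each extreme point of the feasible region.
orange only: max(33/1, 190/48) = 33 servings → $11.55.
lentils only: max(33/12, 190/45) = 4.222 servings → $1.90.
orange + lentils with both tight: 1.497 servings and 2.625 servings → $1.71.
Cheapest feasible corner: $1.71.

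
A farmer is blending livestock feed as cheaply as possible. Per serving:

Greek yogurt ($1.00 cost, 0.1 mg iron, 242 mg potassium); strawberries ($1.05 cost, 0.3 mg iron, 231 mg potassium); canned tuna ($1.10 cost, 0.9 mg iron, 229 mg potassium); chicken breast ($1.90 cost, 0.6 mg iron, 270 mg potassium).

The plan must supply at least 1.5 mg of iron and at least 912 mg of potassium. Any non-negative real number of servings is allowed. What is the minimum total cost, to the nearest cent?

$3.98

An LP optimum is at a vertex; with two nutrient constraints at most two foods are used. Check each candidate.
Greek yogurt only: max(1.5/0.1, 912/242) = 15 servings → $15.00.
strawberries only: max(1.5/0.3, 912/231) = 5 servings → $5.25.
canned tuna only: max(1.5/0.9, 912/229) = 3.983 servings → $4.38.
chicken breast only: max(1.5/0.6, 912/270) = 3.378 servings → $6.42.
Greek yogurt + strawberries with both targets exact would need a negative amount; discard.
Greek yogurt + canned tuna with both tight: 2.449 servings and 1.395 servings → $3.98.
Greek yogurt + chicken breast with both tight: 1.203 servings and 2.299 servings → $5.57.
strawberries + canned tuna with both tight: 3.429 servings and 0.5237 servings → $4.18.
strawberries + chicken breast with both tight: 2.469 servings and 1.266 servings → $5.00.
canned tuna + chicken breast: intersection lies outside the first quadrant.
Cheapest feasible corner: $3.98.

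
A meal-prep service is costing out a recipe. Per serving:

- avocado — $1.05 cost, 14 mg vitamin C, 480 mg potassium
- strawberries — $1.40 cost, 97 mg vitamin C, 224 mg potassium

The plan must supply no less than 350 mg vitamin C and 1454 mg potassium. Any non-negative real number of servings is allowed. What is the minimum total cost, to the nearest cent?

$6.27

Two binding constraints pin down two serving amounts, so the optimal mix uses at most two foods. The candidates are each food alone (scaled to the tighter of vitamin C/potassium) and each pair with both constraints tight.
avocado only: max(350/14, 1454/480) = 25 servings → $26.25.
strawberries only: max(350/97, 1454/224) = 6.491 servings → $9.09.
avocado + strawberries with both tight: 1.442 servings and 3.4 servings → $6.27.
Cheapest feasible corner: $6.27.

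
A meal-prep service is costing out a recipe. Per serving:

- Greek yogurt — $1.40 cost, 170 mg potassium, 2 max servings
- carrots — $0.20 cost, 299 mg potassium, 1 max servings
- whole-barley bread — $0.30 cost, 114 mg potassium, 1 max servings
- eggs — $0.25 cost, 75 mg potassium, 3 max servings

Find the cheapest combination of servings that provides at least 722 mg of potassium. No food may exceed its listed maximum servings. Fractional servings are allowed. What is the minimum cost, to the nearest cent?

$1.94

Cost per mg of potassium: carrots $0.0007, whole-barley bread $0.0026, eggs $0.0033, Greek yogurt $0.0082.
Take 1 serving of carrots: +299.0 mg potassium for $0.20 (total $0.20, still need 423.0 mg).
Take 1 serving of whole-barley bread: +114.0 mg potassium for $0.30 (total $0.50, still need 309.0 mg).
Take 3 servings of eggs: +225.0 mg potassium for $0.75 (total $1.25, still need 84.0 mg).
Take 0.4941 servings of Greek yogurt: +84.0 mg potassium for $0.69 (total $1.94, still need 0.0 mg).
Filling from the cheapest source first is optimal under one linear minimum: $1.94.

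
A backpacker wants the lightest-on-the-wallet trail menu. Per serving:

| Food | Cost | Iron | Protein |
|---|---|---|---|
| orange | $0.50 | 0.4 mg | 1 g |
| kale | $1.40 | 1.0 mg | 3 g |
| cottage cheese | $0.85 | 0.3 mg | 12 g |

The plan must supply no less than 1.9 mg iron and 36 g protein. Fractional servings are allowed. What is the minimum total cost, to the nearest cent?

$3.69

At the optimum either one food covers both requirements or two foods hit both targets exactly; no other combination can be cheaper.
orange only: max(1.9/0.4, 36/1) = 36 servings → $18.00.
kale only: max(1.9/1.0, 36/3) = 12 servings → $16.80.
cottage cheese only: max(1.9/0.3, 36/12) = 6.333 servings → $5.38.
orange + kale: the both-tight solution has a negative serving — not a feasible corner.
orange + cottage cheese with both tight: 2.667 servings and 2.778 servings → $3.69.
kale + cottage cheese with both tight: 1.081 servings and 2.73 servings → $3.83.
The minimum over all feasible corners is $3.69.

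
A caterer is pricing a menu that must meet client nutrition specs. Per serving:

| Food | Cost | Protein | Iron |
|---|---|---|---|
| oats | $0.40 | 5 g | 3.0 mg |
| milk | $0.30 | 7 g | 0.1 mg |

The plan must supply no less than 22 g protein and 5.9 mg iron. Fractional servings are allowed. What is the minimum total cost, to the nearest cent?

$1.30

The cheapest plan sits at a corner of the feasible region — with two constraints it uses at most two foods.
oats only: max(22/5, 5.9/3.0) = 4.4 servings → $1.76.
milk only: max(22/7, 5.9/0.1) = 59 servings → $17.70.
oats + milk with both tight: 1.907 servings and 1.78 servings → $1.30.
The minimum over all feasible corners is $1.30.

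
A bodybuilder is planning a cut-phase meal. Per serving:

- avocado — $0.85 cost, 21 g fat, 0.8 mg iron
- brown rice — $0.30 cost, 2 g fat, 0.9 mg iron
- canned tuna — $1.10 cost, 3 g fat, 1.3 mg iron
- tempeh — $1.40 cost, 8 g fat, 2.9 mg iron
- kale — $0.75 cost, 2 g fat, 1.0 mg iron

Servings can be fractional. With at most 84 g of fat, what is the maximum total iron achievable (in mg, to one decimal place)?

Iron per g fat: kale 0.5, brown rice 0.45, canned tuna 0.4333, tempeh 0.3625, avocado 0.0381.
With no serving limits, spend the whole fat allowance on kale: 84 g / 2 g × 1.0 mg = 42.0 mg.

42.0 mg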